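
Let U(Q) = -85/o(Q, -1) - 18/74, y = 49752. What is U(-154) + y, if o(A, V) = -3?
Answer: 5525590/111 ≈ 49780.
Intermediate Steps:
U(Q) = 3118/111 (U(Q) = -85/(-3) - 18/74 = -85*(-1/3) - 18*1/74 = 85/3 - 9/37 = 3118/111)
U(-154) + y = 3118/111 + 49752 = 5525590/111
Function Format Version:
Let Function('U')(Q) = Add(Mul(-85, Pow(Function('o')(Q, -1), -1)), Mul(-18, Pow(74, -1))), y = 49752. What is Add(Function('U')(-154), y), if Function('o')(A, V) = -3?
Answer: Rational(5525590, 111) ≈ 49780.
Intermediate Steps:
Function('U')(Q) = Rational(3118, 111) (Function('U')(Q) = Add(Mul(-85, Pow(-3, -1)), Mul(-18, Pow(74, -1))) = Add(Mul(-85, Rational(-1, 3)), Mul(-18, Rational(1, 74))) = Add(Rational(85, 3), Rational(-9, 37)) = Rational(3118, 111))
Add(Function('U')(-154), y) = Add(Rational(3118, 111), 49752) = Rational(5525590, 111)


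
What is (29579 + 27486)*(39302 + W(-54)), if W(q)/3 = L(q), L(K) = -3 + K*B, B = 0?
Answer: 2242255045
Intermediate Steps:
L(K) = -3 (L(K) = -3 + K*0 = -3 + 0 = -3)
W(q) = -9 (W(q) = 3*(-3) = -9)
(29579 + 27486)*(39302 + W(-54)) = (29579 + 27486)*(39302 - 9) = 57065*39293 = 2242255045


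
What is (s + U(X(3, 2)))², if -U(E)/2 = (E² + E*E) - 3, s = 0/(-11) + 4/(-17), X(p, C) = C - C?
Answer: 9604/289 ≈ 33.232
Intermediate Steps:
X(p, C) = 0
s = -4/17 (s = 0*(-1/11) + 4*(-1/17) = 0 - 4/17 = -4/17 ≈ -0.23529)
U(E) = 6 - 4*E² (U(E) = -2*((E² + E*E) - 3) = -2*((E² + E²) - 3) = -2*(2*E² - 3) = -2*(-3 + 2*E²) = 6 - 4*E²)
(s + U(X(3, 2)))² = (-4/17 + (6 - 4*0²))² = (-4/17 + (6 - 4*0))² = (-4/17 + (6 + 0))² = (-4/17 + 6)² = (98/17)² = 9604/289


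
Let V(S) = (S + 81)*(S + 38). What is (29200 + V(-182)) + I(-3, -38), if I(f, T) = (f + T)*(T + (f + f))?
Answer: 45548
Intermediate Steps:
V(S) = (38 + S)*(81 + S) (V(S) = (81 + S)*(38 + S) = (38 + S)*(81 + S))
I(f, T) = (T + f)*(T + 2*f)
(29200 + V(-182)) + I(-3, -38) = (29200 + (3078 + (-182)² + 119*(-182))) + ((-38)² + 2*(-3)² + 3*(-38)*(-3)) = (29200 + (3078 + 33124 - 21658)) + (1444 + 2*9 + 342) = (29200 + 14544) + (1444 + 18 + 342) = 43744 + 1804 = 45548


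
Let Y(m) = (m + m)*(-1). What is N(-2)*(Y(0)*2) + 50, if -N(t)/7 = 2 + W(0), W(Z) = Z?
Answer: 50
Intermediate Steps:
Y(m) = -2*m (Y(m) = (2*m)*(-1) = -2*m)
N(t) = -14 (N(t) = -7*(2 + 0) = -7*2 = -14)
N(-2)*(Y(0)*2) + 50 = -14*(-2*0)*2 + 50 = -0*2 + 50 = -14*0 + 50 = 0 + 50 = 50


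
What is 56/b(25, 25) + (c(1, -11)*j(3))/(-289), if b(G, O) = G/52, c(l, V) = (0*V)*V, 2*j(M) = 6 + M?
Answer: 2912/25 ≈ 116.48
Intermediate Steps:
j(M) = 3 + M/2 (j(M) = (6 + M)/2 = 3 + M/2)
c(l, V) = 0 (c(l, V) = 0*V = 0)
b(G, O) = G/52 (b(G, O) = G*(1/52) = G/52)
56/b(25, 25) + (c(1, -11)*j(3))/(-289) = 56/(((1/52)*25)) + (0*(3 + (½)*3))/(-289) = 56/(25/52) + (0*(3 + 3/2))*(-1/289) = 56*(52/25) + (0*(9/2))*(-1/289) = 2912/25 + 0*(-1/289) = 2912/25 + 0 = 2912/25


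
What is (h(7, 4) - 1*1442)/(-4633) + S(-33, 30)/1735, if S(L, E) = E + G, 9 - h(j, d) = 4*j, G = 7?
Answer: 2706256/8038255 ≈ 0.33667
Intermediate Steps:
h(j, d) = 9 - 4*j
S(L, E) = 7 + E (S(L, E) = E + 7 = 7 + E)
(h(7, 4) - 1*1442)/(-4633) + S(-33, 30)/1735 = ((9 - 4*7) - 1*1442)/(-4633) + (7 + 30)/1735 = ((9 - 28) - 1442)*(-1/4633) + 37*(1/1735) = (-19 - 1442)*(-1/4633) + 37/1735 = -1461*(-1/4633) + 37/1735 = 1461/4633 + 37/1735 = 2706256/8038255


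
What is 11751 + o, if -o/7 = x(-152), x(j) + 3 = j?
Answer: 12836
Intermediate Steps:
x(j) = -3 + j
o = 1085 (o = -7*(-3 - 152) = -7*(-155) = 1085)
11751 + o = 11751 + 1085 = 12836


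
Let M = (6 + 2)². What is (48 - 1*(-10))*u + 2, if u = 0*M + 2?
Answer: 118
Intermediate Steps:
M = 64 (M = 8² = 64)
u = 2 (u = 0*64 + 2 = 0 + 2 = 2)
(48 - 1*(-10))*u + 2 = (48 - 1*(-10))*2 + 2 = (48 + 10)*2 + 2 = 58*2 + 2 = 116 + 2 = 118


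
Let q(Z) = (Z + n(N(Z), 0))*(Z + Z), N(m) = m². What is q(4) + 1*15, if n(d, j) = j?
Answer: 47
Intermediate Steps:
q(Z) = 2*Z² (q(Z) = (Z + 0)*(Z + Z) = Z*(2*Z) = 2*Z²)
q(4) + 1*15 = 2*4² + 1*15 = 2*16 + 15 = 32 + 15 = 47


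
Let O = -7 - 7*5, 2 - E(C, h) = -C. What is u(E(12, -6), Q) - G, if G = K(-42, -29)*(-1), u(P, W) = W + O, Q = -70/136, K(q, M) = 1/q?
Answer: -60745/1428 ≈ -42.539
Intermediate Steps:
E(C, h) = 2 + C (E(C, h) = 2 - (-1)*C = 2 + C)
O = -42 (O = -7 - 35 = -42)
Q = -35/68 (Q = -70*1/136 = -35/68 ≈ -0.51471)
u(P, W) = -42 + W (u(P, W) = W - 42 = -42 + W)
G = 1/42 (G = -1/(-42) = -1/42*(-1) = 1/42 ≈ 0.023810)
u(E(12, -6), Q) - G = (-42 - 35/68) - 1*1/42 = -2891/68 - 1/42 = -60745/1428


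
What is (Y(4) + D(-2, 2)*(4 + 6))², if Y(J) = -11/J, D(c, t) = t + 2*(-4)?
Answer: 63001/16 ≈ 3937.6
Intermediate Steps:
D(c, t) = -8 + t (D(c, t) = t - 8 = -8 + t)
(Y(4) + D(-2, 2)*(4 + 6))² = (-11/4 + (-8 + 2)*(4 + 6))² = (-11*¼ - 6*10)² = (-11/4 - 60)² = (-251/4)² = 63001/16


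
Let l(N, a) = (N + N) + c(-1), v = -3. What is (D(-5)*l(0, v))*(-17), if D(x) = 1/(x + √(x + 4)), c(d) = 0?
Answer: 0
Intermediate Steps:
l(N, a) = 2*N (l(N, a) = (N + N) + 0 = 2*N + 0 = 2*N)
D(x) = 1/(x + √(4 + x))
(D(-5)*l(0, v))*(-17) = ((2*0)/(-5 + √(4 - 5)))*(-17) = (0/(-5 + √(-1)))*(-17) = (0/(-5 + I))*(-17) = (((-5 - I)/26)*0)*(-17) = 0*(-17) = 0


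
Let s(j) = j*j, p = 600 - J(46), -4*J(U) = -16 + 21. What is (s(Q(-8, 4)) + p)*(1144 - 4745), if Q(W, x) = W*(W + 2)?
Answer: -41847221/4 ≈ -1.0462e+7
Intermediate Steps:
Q(W, x) = W*(2 + W)
J(U) = -5/4 (J(U) = -(-16 + 21)/4 = -¼*5 = -5/4)
p = 2405/4 (p = 600 - 1*(-5/4) = 600 + 5/4 = 2405/4 ≈ 601.25)
s(j) = j²
(s(Q(-8, 4)) + p)*(1144 - 4745) = ((-8*(2 - 8))² + 2405/4)*(1144 - 4745) = ((-8*(-6))² + 2405/4)*(-3601) = (48² + 2405/4)*(-3601) = (2304 + 2405/4)*(-3601) = (11621/4)*(-3601) = -41847221/4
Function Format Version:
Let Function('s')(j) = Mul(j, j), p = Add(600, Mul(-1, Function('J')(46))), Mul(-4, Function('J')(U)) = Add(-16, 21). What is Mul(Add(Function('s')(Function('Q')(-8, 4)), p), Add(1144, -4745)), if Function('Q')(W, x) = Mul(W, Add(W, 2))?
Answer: Rational(-41847221, 4) ≈ -1.0462e+7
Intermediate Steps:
Function('Q')(W, x) = Mul(W, Add(2, W))
Function('J')(U) = Rational(-5, 4) (Function('J')(U) = Mul(Rational(-1, 4), Add(-16, 21)) = Mul(Rational(-1, 4), 5) = Rational(-5, 4))
p = Rational(2405, 4) (p = Add(600, Mul(-1, Rational(-5, 4))) = Add(600, Rational(5, 4)) = Rational(2405, 4) ≈ 601.25)
Function('s')(j) = Pow(j, 2)
Mul(Add(Function('s')(Function('Q')(-8, 4)), p), Add(1144, -4745)) = Mul(Add(Pow(Mul(-8, Add(2, -8)), 2), Rational(2405, 4)), Add(1144, -4745)) = Mul(Add(Pow(Mul(-8, -6), 2), Rational(2405, 4)), -3601) = Mul(Add(Pow(48, 2), Rational(2405, 4)), -3601) = Mul(Add(2304, Rational(2405, 4)), -3601) = Mul(Rational(11621, 4), -3601) = Rational(-41847221, 4)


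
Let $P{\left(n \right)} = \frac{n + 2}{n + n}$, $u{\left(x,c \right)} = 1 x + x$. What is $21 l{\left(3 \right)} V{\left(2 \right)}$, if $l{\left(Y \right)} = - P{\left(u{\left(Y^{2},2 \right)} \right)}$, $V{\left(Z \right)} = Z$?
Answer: $- \frac{70}{3} \approx -23.333$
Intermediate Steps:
$u{\left(x,c \right)} = 2 x$ ($u{\left(x,c \right)} = x + x = 2 x$)
$P{\left(n \right)} = \frac{2 + n}{2 n}$
$l{\left(Y \right)} = - \frac{2 + 2 Y^{2}}{4 Y^{2}}$ ($l{\left(Y \right)} = - \frac{2 + 2 Y^{2}}{2 \cdot 2 Y^{2}} = - \frac{\frac{1}{2 Y^{2}} \left(2 + 2 Y^{2}\right)}{2} = - \frac{2 + 2 Y^{2}}{4 Y^{2}}$)
$21 l{\left(3 \right)} V{\left(2 \right)} = 21 \frac{-1 - 3^{2}}{2 \cdot 9} \cdot 2 = 21 \cdot \frac{1}{2} \cdot \frac{1}{9} \left(-1 - 9\right) 2 = 21 \cdot \frac{1}{2} \cdot \frac{1}{9} \left(-10\right) 2 = 21 \left(- \frac{5}{9}\right) 2 = \left(- \frac{35}{3}\right) 2 = - \frac{70}{3}$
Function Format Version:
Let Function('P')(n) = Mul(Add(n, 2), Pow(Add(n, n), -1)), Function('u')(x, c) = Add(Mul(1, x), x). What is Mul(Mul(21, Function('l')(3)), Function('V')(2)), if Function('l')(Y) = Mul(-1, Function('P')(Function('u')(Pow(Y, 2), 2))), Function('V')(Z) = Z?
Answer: Rational(-70, 3) ≈ -23.333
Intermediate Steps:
Function('u')(x, c) = Mul(2, x) (Function('u')(x, c) = Add(x, x) = Mul(2, x))
Function('P')(n) = Mul(Rational(1, 2), Pow(n, -1), Add(2, n)) (Function('P')(n) = Mul(Add(2, n), Pow(Mul(2, n), -1)) = Mul(Add(2, n), Mul(Rational(1, 2), Pow(n, -1))) = Mul(Rational(1, 2), Pow(n, -1), Add(2, n)))
Function('l')(Y) = Mul(Rational(-1, 4), Pow(Y, -2), Add(2, Mul(2, Pow(Y, 2)))) (Function('l')(Y) = Mul(-1, Mul(Rational(1, 2), Pow(Mul(2, Pow(Y, 2)), -1), Add(2, Mul(2, Pow(Y, 2))))) = Mul(-1, Mul(Rational(1, 2), Mul(Rational(1, 2), Pow(Y, -2)), Add(2, Mul(2, Pow(Y, 2))))) = Mul(-1, Mul(Rational(1, 4), Pow(Y, -2), Add(2, Mul(2, Pow(Y, 2))))) = Mul(Rational(-1, 4), Pow(Y, -2), Add(2, Mul(2, Pow(Y, 2)))))
Mul(Mul(21, Function('l')(3)), Function('V')(2)) = Mul(Mul(21, Mul(Rational(1, 2), Pow(3, -2), Add(-1, Mul(-1, Pow(3, 2))))), 2) = Mul(Mul(21, Mul(Rational(1, 2), Rational(1, 9), Add(-1, Mul(-1, 9)))), 2) = Mul(Mul(21, Mul(Rational(1, 2), Rational(1, 9), Add(-1, -9))), 2) = Mul(Mul(21, Mul(Rational(1, 2), Rational(1, 9), -10)), 2) = Mul(Mul(21, Rational(-5, 9)), 2) = Mul(Rational(-35, 3), 2) = Rational(-70, 3)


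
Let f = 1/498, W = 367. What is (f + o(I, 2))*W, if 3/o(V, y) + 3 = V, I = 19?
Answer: 277085/3984 ≈ 69.549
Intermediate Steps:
o(V, y) = 3/(-3 + V)
f = 1/498 ≈ 0.0020080
(f + o(I, 2))*W = (1/498 + 3/(-3 + 19))*367 = (1/498 + 3/16)*367 = (755/3984)*367 = 277085/3984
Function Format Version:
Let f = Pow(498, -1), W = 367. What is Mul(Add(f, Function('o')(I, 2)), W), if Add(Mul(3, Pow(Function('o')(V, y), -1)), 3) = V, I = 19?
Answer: Rational(277085, 3984) ≈ 69.549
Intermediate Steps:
Function('o')(V, y) = Mul(3, Pow(Add(-3, V), -1))
f = Rational(1, 498) ≈ 0.0020080
Mul(Add(f, Function('o')(I, 2)), W) = Mul(Add(Rational(1, 498), Mul(3, Pow(Add(-3, 19), -1))), 367) = Mul(Add(Rational(1, 498), Mul(3, Pow(16, -1))), 367) = Mul(Add(Rational(1, 498), Mul(3, Rational(1, 16))), 367) = Mul(Add(Rational(1, 498), Rational(3, 16)), 367) = Mul(Rational(755, 3984), 367) = Rational(277085, 3984)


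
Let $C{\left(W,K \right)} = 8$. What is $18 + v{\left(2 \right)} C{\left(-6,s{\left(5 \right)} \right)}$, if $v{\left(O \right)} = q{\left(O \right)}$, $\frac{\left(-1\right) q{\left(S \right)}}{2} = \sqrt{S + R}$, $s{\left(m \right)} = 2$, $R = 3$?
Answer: $18 - 16 \sqrt{5} \approx -17.777$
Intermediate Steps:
$q{\left(S \right)} = - 2 \sqrt{3 + S}$ ($q{\left(S \right)} = - 2 \sqrt{S + 3} = - 2 \sqrt{3 + S}$)
$v{\left(O \right)} = - 2 \sqrt{3 + O}$
$18 + v{\left(2 \right)} C{\left(-6,s{\left(5 \right)} \right)} = 18 + - 2 \sqrt{3 + 2} \cdot 8 = 18 + - 2 \sqrt{5} \cdot 8 = 18 - 16 \sqrt{5}$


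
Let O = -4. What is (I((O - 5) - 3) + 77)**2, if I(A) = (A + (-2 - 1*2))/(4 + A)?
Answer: 6241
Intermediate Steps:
I(A) = (-4 + A)/(4 + A) (I(A) = (A + (-2 - 2))/(4 + A) = (A - 4)/(4 + A) = (-4 + A)/(4 + A))
(I((O - 5) - 3) + 77)**2 = ((-4 + ((-4 - 5) - 3))/(4 + ((-4 - 5) - 3)) + 77)**2 = ((-4 + (-9 - 3))/(4 + (-9 - 3)) + 77)**2 = ((-4 - 12)/(4 - 12) + 77)**2 = (-16/(-8) + 77)**2 = (-1/8*(-16) + 77)**2 = (2 + 77)**2 = 79**2 = 6241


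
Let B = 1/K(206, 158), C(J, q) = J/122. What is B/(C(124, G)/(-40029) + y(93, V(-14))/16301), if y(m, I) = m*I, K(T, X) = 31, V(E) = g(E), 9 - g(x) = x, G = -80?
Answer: 39803276469/161879930099 ≈ 0.24588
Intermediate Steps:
g(x) = 9 - x
V(E) = 9 - E
C(J, q) = J/122 (C(J, q) = J*(1/122) = J/122)
y(m, I) = I*m
B = 1/31 ≈ 0.032258
B/(C(124, G)/(-40029) + y(93, V(-14))/16301) = 1/(31*(((1/122)*124)/(-40029) + ((9 - 1*(-14))*93)/16301)) = 1/(31*((62/61)*(-1/40029) + ((9 + 14)*93)*(1/16301))) = 1/(31*(-62/2441769 + (23*93)*(1/16301))) = 1/(31*(-62/2441769 + 2139*(1/16301))) = 1/(31*(-62/2441769 + 2139/16301)) = 1/(31*(5221933229/39803276469)) = (1/31)*(39803276469/5221933229) = 39803276469/161879930099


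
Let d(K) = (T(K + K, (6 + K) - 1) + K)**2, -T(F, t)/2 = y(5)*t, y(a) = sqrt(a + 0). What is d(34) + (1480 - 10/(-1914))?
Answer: 31634597/957 - 5304*sqrt(5) ≈ 21196.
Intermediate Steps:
y(a) = sqrt(a)
T(F, t) = -2*t*sqrt(5) (T(F, t) = -2*sqrt(5)*t = -2*t*sqrt(5))
d(K) = (K - 2*sqrt(5)*(5 + K))**2 (d(K) = (-2*((6 + K) - 1)*sqrt(5) + K)**2 = (-2*(5 + K)*sqrt(5) + K)**2 = (-2*sqrt(5)*(5 + K) + K)**2 = (K - 2*sqrt(5)*(5 + K))**2)
d(34) + (1480 - 10/(-1914)) = (34 - 2*sqrt(5)*(5 + 34))**2 + (1480 - 10/(-1914)) = (34 - 2*sqrt(5)*39)**2 + (1480 - 10*(-1/1914)) = (34 - 78*sqrt(5))**2 + (1480 + 5/957) = (34 - 78*sqrt(5))**2 + 1416365/957 = 1416365/957 + (34 - 78*sqrt(5))**2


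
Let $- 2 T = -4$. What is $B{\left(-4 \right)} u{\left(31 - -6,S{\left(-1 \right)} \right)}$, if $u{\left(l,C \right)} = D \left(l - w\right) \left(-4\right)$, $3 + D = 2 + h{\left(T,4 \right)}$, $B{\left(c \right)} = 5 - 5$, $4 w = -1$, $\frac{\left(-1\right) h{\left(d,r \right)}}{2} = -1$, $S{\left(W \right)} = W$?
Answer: $0$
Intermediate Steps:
$T = 2$ ($T = \left(- \frac{1}{2}\right) \left(-4\right) = 2$)
$h{\left(d,r \right)} = 2$ ($h{\left(d,r \right)} = \left(-2\right) \left(-1\right) = 2$)
$w = - \frac{1}{4}$ ($w = \frac{1}{4} \left(-1\right) = - \frac{1}{4} \approx -0.25$)
$B{\left(c \right)} = 0$ ($B{\left(c \right)} = 5 - 5 = 0$)
$D = 1$ ($D = -3 + \left(2 + 2\right) = -3 + 4 = 1$)
$u{\left(l,C \right)} = -1 - 4 l$ ($u{\left(l,C \right)} = 1 \left(l - - \frac{1}{4}\right) \left(-4\right) = 1 \left(l + \frac{1}{4}\right) \left(-4\right) = 1 \left(\frac{1}{4} + l\right) \left(-4\right) = \left(\frac{1}{4} + l\right) \left(-4\right) = -1 - 4 l$)
$B{\left(-4 \right)} u{\left(31 - -6,S{\left(-1 \right)} \right)} = 0 \left(-1 - 4 \left(31 - -6\right)\right) = 0 \left(-1 - 4 \left(31 + 6\right)\right) = 0 \left(-1 - 148\right) = 0 \left(-149\right) = 0$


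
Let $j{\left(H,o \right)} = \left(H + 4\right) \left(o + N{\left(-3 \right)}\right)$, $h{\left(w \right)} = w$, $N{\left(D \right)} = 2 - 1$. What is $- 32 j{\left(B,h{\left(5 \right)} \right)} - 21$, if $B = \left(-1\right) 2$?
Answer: $-405$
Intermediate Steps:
$N{\left(D \right)} = 1$
$B = -2$
$j{\left(H,o \right)} = \left(1 + o\right) \left(4 + H\right)$ ($j{\left(H,o \right)} = \left(H + 4\right) \left(o + 1\right) = \left(4 + H\right) \left(1 + o\right) = \left(1 + o\right) \left(4 + H\right)$)
$- 32 j{\left(B,h{\left(5 \right)} \right)} - 21 = - 32 \left(4 - 2 + 4 \cdot 5 - 10\right) - 21 = - 32 \left(4 - 2 + 20 - 10\right) - 21 = \left(-32\right) 12 - 21 = -384 - 21 = -405$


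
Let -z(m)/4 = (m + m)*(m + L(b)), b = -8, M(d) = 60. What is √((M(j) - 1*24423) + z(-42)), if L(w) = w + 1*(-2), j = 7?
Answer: I*√41835 ≈ 204.54*I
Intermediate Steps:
L(w) = -2 + w (L(w) = w - 2 = -2 + w)
z(m) = -8*m*(-10 + m) (z(m) = -4*(m + m)*(m + (-2 - 8)) = -4*2*m*(m - 10) = -4*2*m*(-10 + m) = -8*m*(-10 + m))
√((M(j) - 1*24423) + z(-42)) = √((60 - 1*24423) + 8*(-42)*(10 - 1*(-42))) = √((60 - 24423) + 8*(-42)*(10 + 42)) = √(-24363 + 8*(-42)*52) = √(-24363 - 17472) = √(-41835) = I*√41835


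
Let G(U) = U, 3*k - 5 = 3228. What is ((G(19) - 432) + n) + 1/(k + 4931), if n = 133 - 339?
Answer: -11158091/18026 ≈ -619.00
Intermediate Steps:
k = 3233/3 (k = 5/3 + (1/3)*3228 = 5/3 + 1076 = 3233/3 ≈ 1077.7)
n = -206
((G(19) - 432) + n) + 1/(k + 4931) = ((19 - 432) - 206) + 1/(3233/3 + 4931) = (-413 - 206) + 1/(18026/3) = -619 + 3/18026 = -11158091/18026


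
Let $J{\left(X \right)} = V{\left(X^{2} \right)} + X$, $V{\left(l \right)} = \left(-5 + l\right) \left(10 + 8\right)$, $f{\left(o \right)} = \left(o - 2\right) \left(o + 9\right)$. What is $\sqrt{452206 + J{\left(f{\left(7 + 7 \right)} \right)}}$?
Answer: $2 \sqrt{455890} \approx 1350.4$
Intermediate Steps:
$f{\left(o \right)} = \left(-2 + o\right) \left(9 + o\right)$
$V{\left(l \right)} = -90 + 18 l$ ($V{\left(l \right)} = \left(-5 + l\right) 18 = -90 + 18 l$)
$J{\left(X \right)} = -90 + X + 18 X^{2}$ ($J{\left(X \right)} = \left(-90 + 18 X^{2}\right) + X = -90 + X + 18 X^{2}$)
$\sqrt{452206 + J{\left(f{\left(7 + 7 \right)} \right)}} = \sqrt{452206 + \left(-90 + \left(-18 + \left(7 + 7\right)^{2} + 7 \left(7 + 7\right)\right) + 18 \left(-18 + \left(7 + 7\right)^{2} + 7 \left(7 + 7\right)\right)^{2}\right)} = \sqrt{452206 + \left(-90 + \left(-18 + 14^{2} + 7 \cdot 14\right) + 18 \left(-18 + 14^{2} + 7 \cdot 14\right)^{2}\right)} = \sqrt{452206 + \left(-90 + \left(-18 + 196 + 98\right) + 18 \left(-18 + 196 + 98\right)^{2}\right)} = \sqrt{452206 + \left(-90 + 276 + 18 \cdot 276^{2}\right)} = \sqrt{452206 + \left(-90 + 276 + 18 \cdot 76176\right)} = \sqrt{452206 + \left(-90 + 276 + 1371168\right)} = \sqrt{452206 + 1371354} = \sqrt{1823560} = 2 \sqrt{455890}$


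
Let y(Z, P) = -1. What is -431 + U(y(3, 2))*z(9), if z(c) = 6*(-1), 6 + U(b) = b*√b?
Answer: -395 + 6*I ≈ -395.0 + 6.0*I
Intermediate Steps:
U(b) = -6 + b^(3/2) (U(b) = -6 + b*√b = -6 + b^(3/2))
z(c) = -6
-431 + U(y(3, 2))*z(9) = -431 + (-6 + (-1)^(3/2))*(-6) = -431 + (-6 - I)*(-6) = -431 + (36 + 6*I) = -395 + 6*I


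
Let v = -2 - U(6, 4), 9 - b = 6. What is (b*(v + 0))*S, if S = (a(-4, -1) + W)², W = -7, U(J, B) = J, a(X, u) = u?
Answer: -1536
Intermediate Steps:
b = 3 (b = 9 - 1*6 = 9 - 6 = 3)
S = 64 (S = (-1 - 7)² = (-8)² = 64)
v = -8 (v = -2 - 1*6 = -2 - 6 = -8)
(b*(v + 0))*S = (3*(-8 + 0))*64 = (3*(-8))*64 = -24*64 = -1536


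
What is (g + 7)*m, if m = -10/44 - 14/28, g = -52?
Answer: 360/11 ≈ 32.727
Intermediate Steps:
m = -8/11 (m = -10*1/44 - 14*1/28 = -5/22 - 1/2 = -8/11 ≈ -0.72727)
(g + 7)*m = (-52 + 7)*(-8/11) = -45*(-8/11) = 360/11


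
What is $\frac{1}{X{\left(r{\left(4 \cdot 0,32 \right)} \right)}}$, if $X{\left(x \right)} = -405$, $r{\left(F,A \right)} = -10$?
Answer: $- \frac{1}{405} \approx -0.0024691$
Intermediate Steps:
$\frac{1}{X{\left(r{\left(4 \cdot 0,32 \right)} \right)}} = \frac{1}{-405} = - \frac{1}{405}$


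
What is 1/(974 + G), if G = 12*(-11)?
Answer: 1/842 ≈ 0.0011876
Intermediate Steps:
G = -132
1/(974 + G) = 1/(974 - 132) = 1/842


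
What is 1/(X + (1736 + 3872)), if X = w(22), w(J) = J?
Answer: 1/5630 ≈ 0.00017762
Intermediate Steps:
X = 22
1/(X + (1736 + 3872)) = 1/(22 + (1736 + 3872)) = 1/(22 + 5608) = 1/5630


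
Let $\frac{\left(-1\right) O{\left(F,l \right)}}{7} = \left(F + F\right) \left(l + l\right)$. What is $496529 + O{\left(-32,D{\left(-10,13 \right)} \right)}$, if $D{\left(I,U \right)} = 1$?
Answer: $497425$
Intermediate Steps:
$O{\left(F,l \right)} = - 28 F l$ ($O{\left(F,l \right)} = - 7 \left(F + F\right) \left(l + l\right) = - 7 \cdot 2 F 2 l = - 7 \cdot 4 F l = - 28 F l$)
$496529 + O{\left(-32,D{\left(-10,13 \right)} \right)} = 496529 - \left(-896\right) 1 = 496529 + 896 = 497425$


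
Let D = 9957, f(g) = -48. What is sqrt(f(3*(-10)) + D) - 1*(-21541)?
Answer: 21541 + 3*sqrt(1101) ≈ 21641.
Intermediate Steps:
sqrt(f(3*(-10)) + D) - 1*(-21541) = sqrt(-48 + 9957) - 1*(-21541) = sqrt(9909) + 21541 = 3*sqrt(1101) + 21541 = 21541 + 3*sqrt(1101)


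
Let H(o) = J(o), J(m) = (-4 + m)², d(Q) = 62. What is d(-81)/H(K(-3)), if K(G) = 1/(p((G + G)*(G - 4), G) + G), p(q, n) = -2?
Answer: 1550/441 ≈ 3.5147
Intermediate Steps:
K(G) = 1/(-2 + G)
H(o) = (-4 + o)²
d(-81)/H(K(-3)) = 62/((-4 + 1/(-2 - 3))²) = 62/((-4 + 1/(-5))²) = 62/((-4 - ⅕)²) = 62/((-21/5)²) = 62/(441/25) = 62*(25/441) = 1550/441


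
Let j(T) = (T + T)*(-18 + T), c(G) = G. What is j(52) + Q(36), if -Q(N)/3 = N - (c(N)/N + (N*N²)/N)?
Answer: 7319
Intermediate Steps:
j(T) = 2*T*(-18 + T) (j(T) = (2*T)*(-18 + T) = 2*T*(-18 + T))
Q(N) = 3 - 3*N + 3*N² (Q(N) = -3*(N - (N/N + (N*N²)/N)) = -3*(N - (1 + N³/N)) = -3*(N - (1 + N²)) = -3*(N + (-1 - N²)) = -3*(-1 + N - N²) = 3 - 3*N + 3*N²)
j(52) + Q(36) = 2*52*(-18 + 52) + (3 + 3*36*(-1 + 36)) = 2*52*34 + (3 + 3*36*35) = 3536 + (3 + 3780) = 3536 + 3783 = 7319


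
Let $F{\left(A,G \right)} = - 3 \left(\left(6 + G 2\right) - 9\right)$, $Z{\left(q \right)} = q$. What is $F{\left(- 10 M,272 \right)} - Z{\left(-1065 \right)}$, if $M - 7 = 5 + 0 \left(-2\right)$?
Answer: $-558$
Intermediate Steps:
$M = 12$ ($M = 7 + \left(5 + 0 \left(-2\right)\right) = 7 + \left(5 + 0\right) = 7 + 5 = 12$)
$F{\left(A,G \right)} = 9 - 6 G$ ($F{\left(A,G \right)} = - 3 \left(\left(6 + 2 G\right) - 9\right) = - 3 \left(-3 + 2 G\right) = 9 - 6 G$)
$F{\left(- 10 M,272 \right)} - Z{\left(-1065 \right)} = \left(9 - 1632\right) - -1065 = \left(9 - 1632\right) + 1065 = -1623 + 1065 = -558$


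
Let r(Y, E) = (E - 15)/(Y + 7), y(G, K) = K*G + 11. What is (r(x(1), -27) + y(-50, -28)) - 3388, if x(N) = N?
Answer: -7929/4 ≈ -1982.3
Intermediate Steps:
y(G, K) = 11 + G*K (y(G, K) = G*K + 11 = 11 + G*K)
r(Y, E) = (-15 + E)/(7 + Y)
(r(x(1), -27) + y(-50, -28)) - 3388 = ((-15 - 27)/(7 + 1) + (11 - 50*(-28))) - 3388 = (-42/8 + (11 + 1400)) - 3388 = ((⅛)*(-42) + 1411) - 3388 = (-21/4 + 1411) - 3388 = 5623/4 - 3388 = -7929/4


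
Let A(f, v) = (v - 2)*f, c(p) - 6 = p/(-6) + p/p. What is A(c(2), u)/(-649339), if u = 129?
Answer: -2540/1948017 ≈ -0.0013039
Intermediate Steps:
c(p) = 7 - p/6 (c(p) = 6 + (p/(-6) + p/p) = 6 + (p*(-⅙) + 1) = 6 + (-p/6 + 1) = 6 + (1 - p/6) = 7 - p/6)
A(f, v) = f*(-2 + v) (A(f, v) = (-2 + v)*f = f*(-2 + v))
A(c(2), u)/(-649339) = ((7 - ⅙*2)*(-2 + 129))/(-649339) = ((7 - ⅓)*127)*(-1/649339) = ((20/3)*127)*(-1/649339) = (2540/3)*(-1/649339) = -2540/1948017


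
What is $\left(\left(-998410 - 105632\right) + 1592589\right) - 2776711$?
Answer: $-2288164$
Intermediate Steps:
$\left(\left(-998410 - 105632\right) + 1592589\right) - 2776711 = \left(-1104042 + 1592589\right) - 2776711 = 488547 - 2776711 = -2288164$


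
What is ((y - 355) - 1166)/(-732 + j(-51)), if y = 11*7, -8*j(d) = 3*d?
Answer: 11552/5703 ≈ 2.0256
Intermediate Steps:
j(d) = -3*d/8
y = 77
((y - 355) - 1166)/(-732 + j(-51)) = ((77 - 355) - 1166)/(-732 - 3/8*(-51)) = (-278 - 1166)/(-732 + 153/8) = -1444/(-5703/8) = -1444*(-8/5703) = 11552/5703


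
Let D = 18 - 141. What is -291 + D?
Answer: -414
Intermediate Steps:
D = -123
-291 + D = -291 - 123 = -414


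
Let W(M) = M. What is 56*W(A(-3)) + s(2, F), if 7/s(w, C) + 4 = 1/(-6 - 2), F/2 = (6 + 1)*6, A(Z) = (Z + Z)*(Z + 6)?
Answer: -33320/33 ≈ -1009.7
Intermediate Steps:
A(Z) = 2*Z*(6 + Z) (A(Z) = (2*Z)*(6 + Z) = 2*Z*(6 + Z))
F = 84 (F = 2*((6 + 1)*6) = 2*(7*6) = 2*42 = 84)
s(w, C) = -56/33 (s(w, C) = 7/(-4 + 1/(-6 - 2)) = 7/(-4 + 1/(-8)) = 7/(-4 - ⅛) = 7/(-33/8) = 7*(-8/33) = -56/33)
56*W(A(-3)) + s(2, F) = 56*(2*(-3)*(6 - 3)) - 56/33 = 56*(2*(-3)*3) - 56/33 = 56*(-18) - 56/33 = -1008 - 56/33 = -33320/33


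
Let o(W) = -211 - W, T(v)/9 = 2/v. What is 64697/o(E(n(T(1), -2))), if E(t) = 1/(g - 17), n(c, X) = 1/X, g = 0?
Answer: -1099849/3586 ≈ -306.71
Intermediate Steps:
T(v) = 18/v (T(v) = 9*(2/v) = 18/v)
E(t) = -1/17 (E(t) = 1/(0 - 17) = 1/(-17) = -1/17)
64697/o(E(n(T(1), -2))) = 64697/(-211 - 1*(-1/17)) = 64697/(-211 + 1/17) = 64697/(-3586/17) = 64697*(-17/3586) = -1099849/3586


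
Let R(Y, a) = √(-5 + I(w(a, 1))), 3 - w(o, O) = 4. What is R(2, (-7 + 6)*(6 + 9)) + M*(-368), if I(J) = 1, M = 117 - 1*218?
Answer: 37168 + 2*I ≈ 37168.0 + 2.0*I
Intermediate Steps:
M = -101 (M = 117 - 218 = -101)
w(o, O) = -1 (w(o, O) = 3 - 1*4 = 3 - 4 = -1)
R(Y, a) = 2*I (R(Y, a) = √(-5 + 1) = √(-4) = 2*I)
R(2, (-7 + 6)*(6 + 9)) + M*(-368) = 2*I - 101*(-368) = 2*I + 37168 = 37168 + 2*I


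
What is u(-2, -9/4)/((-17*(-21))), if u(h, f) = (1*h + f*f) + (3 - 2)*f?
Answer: 13/5712 ≈ 0.0022759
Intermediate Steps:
u(h, f) = f + h + f² (u(h, f) = (h + f²) + 1*f = (h + f²) + f = f + h + f²)
u(-2, -9/4)/((-17*(-21))) = (-9/4 - 2 + (-9/4)²)/((-17*(-21))) = (-9*¼ - 2 + (-9*¼)²)/357 = (-9/4 - 2 + (-9/4)²)*(1/357) = (-9/4 - 2 + 81/16)*(1/357) = (13/16)*(1/357) = 13/5712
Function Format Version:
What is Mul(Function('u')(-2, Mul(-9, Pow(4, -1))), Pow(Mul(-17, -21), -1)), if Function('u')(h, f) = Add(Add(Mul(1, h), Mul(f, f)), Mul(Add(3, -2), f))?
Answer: Rational(13, 5712) ≈ 0.0022759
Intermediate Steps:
Function('u')(h, f) = Add(f, h, Pow(f, 2)) (Function('u')(h, f) = Add(Add(h, Pow(f, 2)), Mul(1, f)) = Add(Add(h, Pow(f, 2)), f) = Add(f, h, Pow(f, 2)))
Mul(Function('u')(-2, Mul(-9, Pow(4, -1))), Pow(Mul(-17, -21), -1)) = Mul(Add(Mul(-9, Pow(4, -1)), -2, Pow(Mul(-9, Pow(4, -1)), 2)), Pow(Mul(-17, -21), -1)) = Mul(Add(Mul(-9, Rational(1, 4)), -2, Pow(Mul(-9, Rational(1, 4)), 2)), Pow(357, -1)) = Mul(Add(Rational(-9, 4), -2, Pow(Rational(-9, 4), 2)), Rational(1, 357)) = Mul(Add(Rational(-9, 4), -2, Rational(81, 16)), Rational(1, 357)) = Mul(Rational(13, 16), Rational(1, 357)) = Rational(13, 5712)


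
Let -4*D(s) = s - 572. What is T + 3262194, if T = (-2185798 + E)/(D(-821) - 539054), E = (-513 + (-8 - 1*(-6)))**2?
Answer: 7029458343954/2154823 ≈ 3.2622e+6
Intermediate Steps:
D(s) = 143 - s/4 (D(s) = -(s - 572)/4 = -(-572 + s)/4 = 143 - s/4)
E = 265225 (E = (-513 + (-8 + 6))**2 = (-513 - 2)**2 = (-515)**2 = 265225)
T = 7682292/2154823 (T = (-2185798 + 265225)/((143 - 1/4*(-821)) - 539054) = -1920573/((143 + 821/4) - 539054) = -1920573/(1393/4 - 539054) = -1920573/(-2154823/4) = -1920573*(-4/2154823) = 7682292/2154823 ≈ 3.5652)
T + 3262194 = 7682292/2154823 + 3262194 = 7029458343954/2154823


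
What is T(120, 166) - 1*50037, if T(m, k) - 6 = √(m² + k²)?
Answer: -50031 + 2*√10489 ≈ -49826.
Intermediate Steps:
T(m, k) = 6 + √(k² + m²) (T(m, k) = 6 + √(m² + k²) = 6 + √(k² + m²))
T(120, 166) - 1*50037 = (6 + √(166² + 120²)) - 1*50037 = (6 + √(27556 + 14400)) - 50037 = (6 + √41956) - 50037 = (6 + 2*√10489) - 50037 = -50031 + 2*√10489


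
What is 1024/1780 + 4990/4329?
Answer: 3328774/1926405 ≈ 1.7280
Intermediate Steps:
1024/1780 + 4990/4329 = 1024*(1/1780) + 4990*(1/4329) = 256/445 + 4990/4329 = 3328774/1926405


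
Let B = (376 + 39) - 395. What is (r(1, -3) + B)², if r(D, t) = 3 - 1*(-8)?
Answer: 961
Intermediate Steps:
B = 20 (B = 415 - 395 = 20)
r(D, t) = 11 (r(D, t) = 3 + 8 = 11)
(r(1, -3) + B)² = (11 + 20)² = 31² = 961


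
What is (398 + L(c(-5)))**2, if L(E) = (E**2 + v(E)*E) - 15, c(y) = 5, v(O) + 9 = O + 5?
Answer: 170569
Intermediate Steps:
v(O) = -4 + O (v(O) = -9 + (O + 5) = -9 + (5 + O) = -4 + O)
L(E) = -15 + E**2 + E*(-4 + E) (L(E) = (E**2 + (-4 + E)*E) - 15 = (E**2 + E*(-4 + E)) - 15 = -15 + E**2 + E*(-4 + E))
(398 + L(c(-5)))**2 = (398 + (-15 + 5**2 + 5*(-4 + 5)))**2 = (398 + (-15 + 25 + 5*1))**2 = (398 + (-15 + 25 + 5))**2 = (398 + 15)**2 = 413**2 = 170569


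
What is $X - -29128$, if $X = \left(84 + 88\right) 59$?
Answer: $39276$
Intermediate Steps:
$X = 10148$ ($X = 172 \cdot 59 = 10148$)
$X - -29128 = 10148 - -29128 = 10148 + 29128 = 39276$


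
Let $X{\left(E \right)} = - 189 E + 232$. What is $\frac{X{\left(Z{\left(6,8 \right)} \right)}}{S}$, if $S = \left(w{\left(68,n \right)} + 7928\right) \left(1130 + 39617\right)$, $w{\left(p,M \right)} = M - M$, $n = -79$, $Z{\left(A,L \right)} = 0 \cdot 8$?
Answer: $\frac{29}{40380277} \approx 7.1817 \cdot 10^{-7}$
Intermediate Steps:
$Z{\left(A,L \right)} = 0$
$w{\left(p,M \right)} = 0$
$X{\left(E \right)} = 232 - 189 E$
$S = 323042216$ ($S = \left(0 + 7928\right) \left(1130 + 39617\right) = 7928 \cdot 40747 = 323042216$)
$\frac{X{\left(Z{\left(6,8 \right)} \right)}}{S} = \frac{232 - 0}{323042216} = \left(232 + 0\right) \frac{1}{323042216} = 232 \cdot \frac{1}{323042216} = \frac{29}{40380277}$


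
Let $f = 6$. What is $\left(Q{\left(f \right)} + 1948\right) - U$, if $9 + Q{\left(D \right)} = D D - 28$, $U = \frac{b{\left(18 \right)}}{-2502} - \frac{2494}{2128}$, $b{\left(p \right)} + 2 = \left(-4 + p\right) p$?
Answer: $\frac{2593274605}{1331064} \approx 1948.3$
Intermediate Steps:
$b{\left(p \right)} = -2 + p \left(-4 + p\right)$ ($b{\left(p \right)} = -2 + \left(-4 + p\right) p = -2 + p \left(-4 + p\right)$)
$U = - \frac{1692997}{1331064}$ ($U = \frac{-2 + 18^{2} - 72}{-2502} - \frac{2494}{2128} = \left(-2 + 324 - 72\right) \left(- \frac{1}{2502}\right) - \frac{1247}{1064} = 250 \left(- \frac{1}{2502}\right) - \frac{1247}{1064} = - \frac{125}{1251} - \frac{1247}{1064} = - \frac{1692997}{1331064} \approx -1.2719$)
$Q{\left(D \right)} = -37 + D^{2}$ ($Q{\left(D \right)} = -9 + \left(D D - 28\right) = -9 + \left(D^{2} - 28\right) = -9 + \left(-28 + D^{2}\right) = -37 + D^{2}$)
$\left(Q{\left(f \right)} + 1948\right) - U = \left(\left(-37 + 6^{2}\right) + 1948\right) - - \frac{1692997}{1331064} = \left(\left(-37 + 36\right) + 1948\right) + \frac{1692997}{1331064} = \left(-1 + 1948\right) + \frac{1692997}{1331064} = 1947 + \frac{1692997}{1331064} = \frac{2593274605}{1331064}$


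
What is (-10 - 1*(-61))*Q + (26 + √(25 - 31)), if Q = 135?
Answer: 6911 + I*√6 ≈ 6911.0 + 2.4495*I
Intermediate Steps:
(-10 - 1*(-61))*Q + (26 + √(25 - 31)) = (-10 - 1*(-61))*135 + (26 + √(25 - 31)) = (-10 + 61)*135 + (26 + √(-6)) = 51*135 + (26 + I*√6) = 6885 + (26 + I*√6) = 6911 + I*√6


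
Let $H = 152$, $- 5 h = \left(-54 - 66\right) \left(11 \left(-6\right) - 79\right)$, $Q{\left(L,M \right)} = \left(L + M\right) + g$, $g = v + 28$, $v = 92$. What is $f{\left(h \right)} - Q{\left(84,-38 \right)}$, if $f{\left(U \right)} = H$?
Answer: $-14$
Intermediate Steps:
$g = 120$ ($g = 92 + 28 = 120$)
$Q{\left(L,M \right)} = 120 + L + M$ ($Q{\left(L,M \right)} = \left(L + M\right) + 120 = 120 + L + M$)
$h = -3480$ ($h = - \frac{\left(-54 - 66\right) \left(11 \left(-6\right) - 79\right)}{5} = - \frac{\left(-120\right) \left(-66 - 79\right)}{5} = - \frac{\left(-120\right) \left(-145\right)}{5} = \left(- \frac{1}{5}\right) 17400 = -3480$)
$f{\left(U \right)} = 152$
$f{\left(h \right)} - Q{\left(84,-38 \right)} = 152 - \left(120 + 84 - 38\right) = 152 - 166 = -14$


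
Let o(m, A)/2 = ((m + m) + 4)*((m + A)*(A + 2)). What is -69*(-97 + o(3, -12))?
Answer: -117507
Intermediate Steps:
o(m, A) = 2*(2 + A)*(4 + 2*m)*(A + m) (o(m, A) = 2*(((m + m) + 4)*((m + A)*(A + 2))) = 2*((2*m + 4)*((A + m)*(2 + A))) = 2*((4 + 2*m)*((2 + A)*(A + m))) = 2*((2 + A)*(4 + 2*m)*(A + m)) = 2*(2 + A)*(4 + 2*m)*(A + m))
-69*(-97 + o(3, -12)) = -69*(-97 + (8*(-12)² + 8*3² + 16*(-12) + 16*3 + 4*(-12)*3² + 4*3*(-12)² + 16*(-12)*3)) = -69*(-97 + (8*144 + 8*9 - 192 + 48 + 4*(-12)*9 + 4*3*144 - 576)) = -69*(-97 + (1152 + 72 - 192 + 48 - 432 + 1728 - 576)) = -69*(-97 + 1800) = -69*1703 = -117507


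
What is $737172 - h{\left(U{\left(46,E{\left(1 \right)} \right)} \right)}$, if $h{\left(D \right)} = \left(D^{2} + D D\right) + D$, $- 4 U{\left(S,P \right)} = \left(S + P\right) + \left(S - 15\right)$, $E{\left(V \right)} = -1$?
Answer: $736469$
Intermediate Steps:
$U{\left(S,P \right)} = \frac{15}{4} - \frac{S}{2} - \frac{P}{4}$ ($U{\left(S,P \right)} = - \frac{\left(S + P\right) + \left(S - 15\right)}{4} = - \frac{\left(P + S\right) + \left(-15 + S\right)}{4} = - \frac{-15 + P + 2 S}{4} = \frac{15}{4} - \frac{S}{2} - \frac{P}{4}$)
$h{\left(D \right)} = D + 2 D^{2}$ ($h{\left(D \right)} = \left(D^{2} + D^{2}\right) + D = 2 D^{2} + D = D + 2 D^{2}$)
$737172 - h{\left(U{\left(46,E{\left(1 \right)} \right)} \right)} = 737172 - \left(\frac{15}{4} - 23 - - \frac{1}{4}\right) \left(1 + 2 \left(\frac{15}{4} - 23 - - \frac{1}{4}\right)\right) = 737172 - \left(\frac{15}{4} - 23 + \frac{1}{4}\right) \left(1 + 2 \left(\frac{15}{4} - 23 + \frac{1}{4}\right)\right) = 737172 - - 19 \left(1 + 2 \left(-19\right)\right) = 737172 - - 19 \left(1 - 38\right) = 737172 - \left(-19\right) \left(-37\right) = 737172 - 703 = 736469$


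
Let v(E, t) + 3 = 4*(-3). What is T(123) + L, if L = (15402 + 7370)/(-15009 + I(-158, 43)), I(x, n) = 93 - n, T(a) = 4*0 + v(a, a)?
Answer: -247157/14959 ≈ -16.522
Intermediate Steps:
v(E, t) = -15 (v(E, t) = -3 + 4*(-3) = -3 - 12 = -15)
T(a) = -15 (T(a) = 4*0 - 15 = 0 - 15 = -15)
L = -22772/14959 (L = (15402 + 7370)/(-15009 + (93 - 1*43)) = 22772/(-15009 + (93 - 43)) = 22772/(-15009 + 50) = 22772/(-14959) = 22772*(-1/14959) = -22772/14959 ≈ -1.5223)
T(123) + L = -15 - 22772/14959 = -247157/14959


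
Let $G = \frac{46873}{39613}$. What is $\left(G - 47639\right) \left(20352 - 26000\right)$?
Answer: $\frac{10658209958432}{39613} \approx 2.6906 \cdot 10^{8}$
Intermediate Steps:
$G = \frac{46873}{39613}$ ($G = 46873 \cdot \frac{1}{39613} = \frac{46873}{39613} \approx 1.1833$)
$\left(G - 47639\right) \left(20352 - 26000\right) = \left(\frac{46873}{39613} - 47639\right) \left(20352 - 26000\right) = \left(- \frac{1887076834}{39613}\right) \left(-5648\right) = \frac{10658209958432}{39613}$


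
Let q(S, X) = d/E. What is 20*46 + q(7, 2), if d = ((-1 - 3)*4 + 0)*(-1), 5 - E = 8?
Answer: 2744/3 ≈ 914.67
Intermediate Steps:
E = -3 (E = 5 - 1*8 = 5 - 8 = -3)
d = 16 (d = (-4*4 + 0)*(-1) = (-16 + 0)*(-1) = -16*(-1) = 16)
q(S, X) = -16/3 (q(S, X) = 16/(-3) = 16*(-⅓) = -16/3)
20*46 + q(7, 2) = 20*46 - 16/3 = 920 - 16/3 = 2744/3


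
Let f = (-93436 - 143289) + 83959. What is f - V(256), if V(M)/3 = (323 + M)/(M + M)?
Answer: -78217929/512 ≈ -1.5277e+5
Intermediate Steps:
V(M) = 3*(323 + M)/(2*M) (V(M) = 3*((323 + M)/(M + M)) = 3*((323 + M)/((2*M))) = 3*((323 + M)*(1/(2*M))) = 3*((323 + M)/(2*M)) = 3*(323 + M)/(2*M))
f = -152766 (f = -236725 + 83959 = -152766)
f - V(256) = -152766 - 3*(323 + 256)/(2*256) = -152766 - 3*579/(2*256) = -152766 - 1*1737/512 = -152766 - 1737/512 = -78217929/512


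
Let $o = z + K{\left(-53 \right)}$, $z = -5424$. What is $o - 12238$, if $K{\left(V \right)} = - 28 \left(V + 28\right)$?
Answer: $-16962$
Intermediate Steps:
$K{\left(V \right)} = -784 - 28 V$ ($K{\left(V \right)} = - 28 \left(28 + V\right) = -784 - 28 V$)
$o = -4724$ ($o = -5424 - -700 = -5424 + \left(-784 + 1484\right) = -5424 + 700 = -4724$)
$o - 12238 = -4724 - 12238 = -16962$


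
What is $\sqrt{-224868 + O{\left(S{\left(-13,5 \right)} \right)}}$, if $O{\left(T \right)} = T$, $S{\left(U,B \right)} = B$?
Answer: $i \sqrt{224863} \approx 474.2 i$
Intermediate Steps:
$\sqrt{-224868 + O{\left(S{\left(-13,5 \right)} \right)}} = \sqrt{-224868 + 5} = \sqrt{-224863} = i \sqrt{224863}$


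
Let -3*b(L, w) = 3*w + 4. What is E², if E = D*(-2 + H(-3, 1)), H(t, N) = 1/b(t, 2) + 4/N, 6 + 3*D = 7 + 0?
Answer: 289/900 ≈ 0.32111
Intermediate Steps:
b(L, w) = -4/3 - w (b(L, w) = -(3*w + 4)/3 = -(4 + 3*w)/3 = -4/3 - w)
D = ⅓ (D = -2 + (7 + 0)/3 = -2 + (⅓)*7 = -2 + 7/3 = ⅓ ≈ 0.33333)
H(t, N) = -3/10 + 4/N (H(t, N) = 1/(-4/3 - 1*2) + 4/N = 1/(-4/3 - 2) + 4/N = 1/(-10/3) + 4/N = 1*(-3/10) + 4/N = -3/10 + 4/N)
E = 17/30 (E = (-2 + (-3/10 + 4/1))/3 = (-2 + (-3/10 + 4*1))/3 = (-2 + (-3/10 + 4))/3 = (-2 + 37/10)/3 = (⅓)*(17/10) = 17/30 ≈ 0.56667)
E² = (17/30)² = 289/900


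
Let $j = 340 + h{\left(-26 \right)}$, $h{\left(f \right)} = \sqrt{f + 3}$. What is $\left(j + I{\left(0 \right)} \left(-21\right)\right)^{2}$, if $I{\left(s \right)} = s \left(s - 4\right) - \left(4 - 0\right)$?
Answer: $\left(424 + i \sqrt{23}\right)^{2} \approx 1.7975 \cdot 10^{5} + 4067.0 i$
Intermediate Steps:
$h{\left(f \right)} = \sqrt{3 + f}$
$j = 340 + i \sqrt{23}$ ($j = 340 + \sqrt{3 - 26} = 340 + \sqrt{-23} = 340 + i \sqrt{23} \approx 340.0 + 4.7958 i$)
$I{\left(s \right)} = -4 + s \left(-4 + s\right)$ ($I{\left(s \right)} = s \left(-4 + s\right) - \left(4 + 0\right) = s \left(-4 + s\right) - 4 = -4 + s \left(-4 + s\right)$)
$\left(j + I{\left(0 \right)} \left(-21\right)\right)^{2} = \left(\left(340 + i \sqrt{23}\right) + \left(-4 + 0^{2} - 0\right) \left(-21\right)\right)^{2} = \left(\left(340 + i \sqrt{23}\right) + \left(-4 + 0 + 0\right) \left(-21\right)\right)^{2} = \left(\left(340 + i \sqrt{23}\right) - -84\right)^{2} = \left(\left(340 + i \sqrt{23}\right) + 84\right)^{2} = \left(424 + i \sqrt{23}\right)^{2}$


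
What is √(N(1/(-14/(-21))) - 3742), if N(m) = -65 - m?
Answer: I*√15234/2 ≈ 61.713*I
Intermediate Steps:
√(N(1/(-14/(-21))) - 3742) = √((-65 - 1/((-14/(-21)))) - 3742) = √((-65 - 1/((-14*(-1/21)))) - 3742) = √((-65 - 1/⅔) - 3742) = √((-65 - 1*3/2) - 3742) = √((-65 - 3/2) - 3742) = √(-133/2 - 3742) = √(-7617/2) = I*√15234/2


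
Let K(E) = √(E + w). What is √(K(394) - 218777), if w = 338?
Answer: √(-218777 + 2*√183) ≈ 467.71*I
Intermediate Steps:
K(E) = √(338 + E) (K(E) = √(E + 338) = √(338 + E))
√(K(394) - 218777) = √(√(338 + 394) - 218777) = √(√732 - 218777) = √(2*√183 - 218777) = √(-218777 + 2*√183)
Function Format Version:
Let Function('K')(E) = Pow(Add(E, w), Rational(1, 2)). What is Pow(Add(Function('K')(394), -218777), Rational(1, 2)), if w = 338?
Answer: Pow(Add(-218777, Mul(2, Pow(183, Rational(1, 2)))), Rational(1, 2)) ≈ Mul(467.71, I)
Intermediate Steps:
Function('K')(E) = Pow(Add(338, E), Rational(1, 2)) (Function('K')(E) = Pow(Add(E, 338), Rational(1, 2)) = Pow(Add(338, E), Rational(1, 2)))
Pow(Add(Function('K')(394), -218777), Rational(1, 2)) = Pow(Add(Pow(Add(338, 394), Rational(1, 2)), -218777), Rational(1, 2)) = Pow(Add(Pow(732, Rational(1, 2)), -218777), Rational(1, 2)) = Pow(Add(Mul(2, Pow(183, Rational(1, 2))), -218777), Rational(1, 2)) = Pow(Add(-218777, Mul(2, Pow(183, Rational(1, 2)))), Rational(1, 2))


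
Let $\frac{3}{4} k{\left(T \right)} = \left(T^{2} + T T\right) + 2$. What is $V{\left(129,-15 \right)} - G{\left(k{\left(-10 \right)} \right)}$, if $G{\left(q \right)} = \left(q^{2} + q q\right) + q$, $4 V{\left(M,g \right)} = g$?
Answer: $- \frac{5232743}{36} \approx -1.4535 \cdot 10^{5}$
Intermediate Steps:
$k{\left(T \right)} = \frac{8}{3} + \frac{8 T^{2}}{3}$ ($k{\left(T \right)} = \frac{4 \left(\left(T^{2} + T T\right) + 2\right)}{3} = \frac{4 \left(\left(T^{2} + T^{2}\right) + 2\right)}{3} = \frac{4 \left(2 T^{2} + 2\right)}{3} = \frac{4 \left(2 + 2 T^{2}\right)}{3} = \frac{8}{3} + \frac{8 T^{2}}{3}$)
$V{\left(M,g \right)} = \frac{g}{4}$
$G{\left(q \right)} = q + 2 q^{2}$ ($G{\left(q \right)} = \left(q^{2} + q^{2}\right) + q = 2 q^{2} + q = q + 2 q^{2}$)
$V{\left(129,-15 \right)} - G{\left(k{\left(-10 \right)} \right)} = \frac{1}{4} \left(-15\right) - \left(\frac{8}{3} + \frac{8 \left(-10\right)^{2}}{3}\right) \left(1 + 2 \left(\frac{8}{3} + \frac{8 \left(-10\right)^{2}}{3}\right)\right) = - \frac{15}{4} - \left(\frac{8}{3} + \frac{8}{3} \cdot 100\right) \left(1 + 2 \left(\frac{8}{3} + \frac{8}{3} \cdot 100\right)\right) = - \frac{15}{4} - \left(\frac{8}{3} + \frac{800}{3}\right) \left(1 + 2 \left(\frac{8}{3} + \frac{800}{3}\right)\right) = - \frac{15}{4} - \frac{808 \left(1 + 2 \cdot \frac{808}{3}\right)}{3} = - \frac{15}{4} - \frac{808 \left(1 + \frac{1616}{3}\right)}{3} = - \frac{15}{4} - \frac{808}{3} \cdot \frac{1619}{3} = - \frac{15}{4} - \frac{1308152}{9} = - \frac{5232743}{36}$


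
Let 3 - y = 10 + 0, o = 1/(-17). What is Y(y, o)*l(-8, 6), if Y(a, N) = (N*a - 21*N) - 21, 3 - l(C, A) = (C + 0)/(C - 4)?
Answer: -2303/51 ≈ -45.157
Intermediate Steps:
o = -1/17 ≈ -0.058824
l(C, A) = 3 - C/(-4 + C) (l(C, A) = 3 - (C + 0)/(C - 4) = 3 - C/(-4 + C))
y = -7 (y = 3 - (10 + 0) = 3 - 1*10 = 3 - 10 = -7)
Y(a, N) = -21 - 21*N + N*a (Y(a, N) = (-21*N + N*a) - 21 = -21 - 21*N + N*a)
Y(y, o)*l(-8, 6) = (-21 - 21*(-1/17) - 1/17*(-7))*(2*(-6 - 8)/(-4 - 8)) = (-21 + 21/17 + 7/17)*(2*(-14)/(-12)) = -658*(-1)*(-14)/(17*12) = -329/17*7/3 = -2303/51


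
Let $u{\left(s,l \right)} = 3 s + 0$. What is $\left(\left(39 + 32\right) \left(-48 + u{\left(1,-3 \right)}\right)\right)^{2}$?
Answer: $10208025$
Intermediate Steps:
$u{\left(s,l \right)} = 3 s$
$\left(\left(39 + 32\right) \left(-48 + u{\left(1,-3 \right)}\right)\right)^{2} = \left(\left(39 + 32\right) \left(-48 + 3 \cdot 1\right)\right)^{2} = \left(71 \left(-48 + 3\right)\right)^{2} = \left(71 \left(-45\right)\right)^{2} = \left(-3195\right)^{2} = 10208025$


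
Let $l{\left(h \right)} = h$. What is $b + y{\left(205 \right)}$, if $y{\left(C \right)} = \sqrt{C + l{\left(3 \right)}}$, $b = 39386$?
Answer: $39386 + 4 \sqrt{13} \approx 39400.0$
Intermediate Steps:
$y{\left(C \right)} = \sqrt{3 + C}$ ($y{\left(C \right)} = \sqrt{C + 3} = \sqrt{3 + C}$)
$b + y{\left(205 \right)} = 39386 + \sqrt{3 + 205} = 39386 + \sqrt{208} = 39386 + 4 \sqrt{13}$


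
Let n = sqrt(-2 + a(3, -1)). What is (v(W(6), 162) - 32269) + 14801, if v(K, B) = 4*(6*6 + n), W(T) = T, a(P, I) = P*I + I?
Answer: -17324 + 4*I*sqrt(6) ≈ -17324.0 + 9.798*I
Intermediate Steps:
a(P, I) = I + I*P (a(P, I) = I*P + I = I + I*P)
n = I*sqrt(6) (n = sqrt(-2 - (1 + 3)) = sqrt(-2 - 1*4) = sqrt(-2 - 4) = sqrt(-6) = I*sqrt(6) ≈ 2.4495*I)
v(K, B) = 144 + 4*I*sqrt(6) (v(K, B) = 4*(6*6 + I*sqrt(6)) = 4*(36 + I*sqrt(6)) = 144 + 4*I*sqrt(6))
(v(W(6), 162) - 32269) + 14801 = ((144 + 4*I*sqrt(6)) - 32269) + 14801 = (-32125 + 4*I*sqrt(6)) + 14801 = -17324 + 4*I*sqrt(6)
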